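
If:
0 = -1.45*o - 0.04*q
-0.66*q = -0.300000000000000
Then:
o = -0.01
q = 0.45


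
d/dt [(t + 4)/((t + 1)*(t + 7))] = (-t^2 - 8*t - 25)/(t^4 + 16*t^3 + 78*t^2 + 112*t + 49)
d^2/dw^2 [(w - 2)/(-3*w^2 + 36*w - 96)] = 2*(-4*(w - 6)^2*(w - 2) + (3*w - 14)*(w^2 - 12*w + 32))/(3*(w^2 - 12*w + 32)^3)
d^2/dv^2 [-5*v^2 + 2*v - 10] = -10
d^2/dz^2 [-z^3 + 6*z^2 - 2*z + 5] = 12 - 6*z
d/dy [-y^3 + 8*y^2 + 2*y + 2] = -3*y^2 + 16*y + 2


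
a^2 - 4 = (a - 2)*(a + 2)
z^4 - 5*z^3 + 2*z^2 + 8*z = z*(z - 4)*(z - 2)*(z + 1)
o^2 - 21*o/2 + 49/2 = (o - 7)*(o - 7/2)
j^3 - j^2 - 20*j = j*(j - 5)*(j + 4)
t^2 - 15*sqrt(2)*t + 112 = (t - 8*sqrt(2))*(t - 7*sqrt(2))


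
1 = 1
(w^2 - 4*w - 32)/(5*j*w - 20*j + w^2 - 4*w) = (w^2 - 4*w - 32)/(5*j*w - 20*j + w^2 - 4*w)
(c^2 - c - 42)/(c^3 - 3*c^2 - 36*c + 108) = (c - 7)/(c^2 - 9*c + 18)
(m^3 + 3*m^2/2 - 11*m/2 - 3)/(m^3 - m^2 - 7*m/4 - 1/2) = 2*(m + 3)/(2*m + 1)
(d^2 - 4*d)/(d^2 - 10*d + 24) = d/(d - 6)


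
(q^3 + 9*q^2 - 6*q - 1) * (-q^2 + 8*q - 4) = -q^5 - q^4 + 74*q^3 - 83*q^2 + 16*q + 4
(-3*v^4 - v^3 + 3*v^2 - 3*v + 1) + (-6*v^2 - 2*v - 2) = -3*v^4 - v^3 - 3*v^2 - 5*v - 1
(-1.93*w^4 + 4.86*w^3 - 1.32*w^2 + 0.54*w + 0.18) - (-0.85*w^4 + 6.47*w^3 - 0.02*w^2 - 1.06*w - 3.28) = -1.08*w^4 - 1.61*w^3 - 1.3*w^2 + 1.6*w + 3.46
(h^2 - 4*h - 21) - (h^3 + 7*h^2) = -h^3 - 6*h^2 - 4*h - 21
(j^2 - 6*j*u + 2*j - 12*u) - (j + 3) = j^2 - 6*j*u + j - 12*u - 3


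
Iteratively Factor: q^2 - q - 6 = (q + 2)*(q - 3)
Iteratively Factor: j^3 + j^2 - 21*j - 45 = (j - 5)*(j^2 + 6*j + 9) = (j - 5)*(j + 3)*(j + 3)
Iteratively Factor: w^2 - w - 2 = (w + 1)*(w - 2)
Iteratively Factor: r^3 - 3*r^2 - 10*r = (r - 5)*(r^2 + 2*r) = (r - 5)*(r + 2)*(r)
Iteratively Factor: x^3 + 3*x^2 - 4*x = (x + 4)*(x^2 - x) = x*(x + 4)*(x - 1)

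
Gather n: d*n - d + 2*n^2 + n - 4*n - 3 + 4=-d + 2*n^2 + n*(d - 3) + 1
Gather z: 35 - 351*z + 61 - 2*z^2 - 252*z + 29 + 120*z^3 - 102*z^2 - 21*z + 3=120*z^3 - 104*z^2 - 624*z + 128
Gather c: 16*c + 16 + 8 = 16*c + 24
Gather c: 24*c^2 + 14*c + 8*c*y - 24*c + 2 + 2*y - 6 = 24*c^2 + c*(8*y - 10) + 2*y - 4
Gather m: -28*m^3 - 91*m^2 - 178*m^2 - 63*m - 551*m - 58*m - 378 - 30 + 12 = -28*m^3 - 269*m^2 - 672*m - 396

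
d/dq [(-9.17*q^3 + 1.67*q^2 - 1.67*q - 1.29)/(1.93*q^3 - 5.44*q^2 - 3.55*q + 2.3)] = (46.6617*q^4 + 71.5532*q^3 - 70.8172*q^2 - 6.3532*q - 8.4205)/(3.7249*q^6 - 20.9984*q^5 + 15.8906*q^4 + 47.502*q^3 - 12.4215*q^2 - 16.33*q + 5.29)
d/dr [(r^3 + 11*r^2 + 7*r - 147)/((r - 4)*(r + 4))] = (r^4 - 55*r^2 - 58*r - 112)/(r^4 - 32*r^2 + 256)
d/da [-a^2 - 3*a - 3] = -2*a - 3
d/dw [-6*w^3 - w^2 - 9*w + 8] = -18*w^2 - 2*w - 9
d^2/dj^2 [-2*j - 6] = 0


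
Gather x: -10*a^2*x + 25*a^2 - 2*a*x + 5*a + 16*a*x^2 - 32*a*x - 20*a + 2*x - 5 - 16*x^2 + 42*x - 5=25*a^2 - 15*a + x^2*(16*a - 16) + x*(-10*a^2 - 34*a + 44) - 10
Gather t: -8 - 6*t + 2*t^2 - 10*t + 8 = 2*t^2 - 16*t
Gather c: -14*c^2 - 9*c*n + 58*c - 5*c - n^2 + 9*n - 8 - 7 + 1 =-14*c^2 + c*(53 - 9*n) - n^2 + 9*n - 14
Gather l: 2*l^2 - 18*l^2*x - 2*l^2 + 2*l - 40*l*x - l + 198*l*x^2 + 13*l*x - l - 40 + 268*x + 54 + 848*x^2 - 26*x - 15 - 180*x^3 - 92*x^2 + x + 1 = -18*l^2*x + l*(198*x^2 - 27*x) - 180*x^3 + 756*x^2 + 243*x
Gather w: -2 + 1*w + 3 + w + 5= 2*w + 6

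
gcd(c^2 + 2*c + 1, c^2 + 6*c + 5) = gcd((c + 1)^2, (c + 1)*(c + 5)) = c + 1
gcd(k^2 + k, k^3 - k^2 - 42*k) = k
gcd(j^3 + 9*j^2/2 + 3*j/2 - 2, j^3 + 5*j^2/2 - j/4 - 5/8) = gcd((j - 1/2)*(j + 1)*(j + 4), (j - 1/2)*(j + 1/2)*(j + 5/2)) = j - 1/2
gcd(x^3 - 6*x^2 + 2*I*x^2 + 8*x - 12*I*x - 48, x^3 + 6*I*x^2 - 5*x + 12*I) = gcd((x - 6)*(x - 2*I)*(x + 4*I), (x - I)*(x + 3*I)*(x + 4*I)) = x + 4*I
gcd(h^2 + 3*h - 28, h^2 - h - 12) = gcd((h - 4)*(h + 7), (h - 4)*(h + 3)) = h - 4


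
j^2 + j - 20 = (j - 4)*(j + 5)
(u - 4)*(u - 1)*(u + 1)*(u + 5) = u^4 + u^3 - 21*u^2 - u + 20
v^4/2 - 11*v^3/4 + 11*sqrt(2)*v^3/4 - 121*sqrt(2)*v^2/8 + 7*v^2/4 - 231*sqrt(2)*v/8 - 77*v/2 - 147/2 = (v/2 + sqrt(2))*(v - 7)*(v + 3/2)*(v + 7*sqrt(2)/2)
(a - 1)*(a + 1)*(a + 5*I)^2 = a^4 + 10*I*a^3 - 26*a^2 - 10*I*a + 25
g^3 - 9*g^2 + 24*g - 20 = (g - 5)*(g - 2)^2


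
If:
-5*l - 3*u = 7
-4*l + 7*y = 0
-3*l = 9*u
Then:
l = -7/4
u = 7/12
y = -1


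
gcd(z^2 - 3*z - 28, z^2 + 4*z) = z + 4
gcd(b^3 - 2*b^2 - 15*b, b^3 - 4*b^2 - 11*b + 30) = b^2 - 2*b - 15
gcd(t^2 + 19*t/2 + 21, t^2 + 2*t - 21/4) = t + 7/2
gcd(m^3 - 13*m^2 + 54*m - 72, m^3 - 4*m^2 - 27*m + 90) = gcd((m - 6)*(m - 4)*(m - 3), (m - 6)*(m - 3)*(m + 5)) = m^2 - 9*m + 18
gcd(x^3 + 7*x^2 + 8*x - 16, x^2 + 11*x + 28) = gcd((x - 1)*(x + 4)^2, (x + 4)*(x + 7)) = x + 4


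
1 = 1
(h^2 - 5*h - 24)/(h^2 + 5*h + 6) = (h - 8)/(h + 2)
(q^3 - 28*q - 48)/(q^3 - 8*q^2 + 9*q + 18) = (q^2 + 6*q + 8)/(q^2 - 2*q - 3)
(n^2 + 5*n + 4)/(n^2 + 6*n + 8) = (n + 1)/(n + 2)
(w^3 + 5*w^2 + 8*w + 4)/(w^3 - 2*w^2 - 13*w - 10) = (w + 2)/(w - 5)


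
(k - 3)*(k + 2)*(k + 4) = k^3 + 3*k^2 - 10*k - 24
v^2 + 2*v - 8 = (v - 2)*(v + 4)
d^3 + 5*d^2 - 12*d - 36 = (d - 3)*(d + 2)*(d + 6)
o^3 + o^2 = o^2*(o + 1)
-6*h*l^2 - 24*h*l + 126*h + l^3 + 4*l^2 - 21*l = (-6*h + l)*(l - 3)*(l + 7)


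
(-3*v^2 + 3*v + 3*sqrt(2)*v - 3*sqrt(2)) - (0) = -3*v^2 + 3*v + 3*sqrt(2)*v - 3*sqrt(2)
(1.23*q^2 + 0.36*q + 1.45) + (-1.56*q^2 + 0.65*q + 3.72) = -0.33*q^2 + 1.01*q + 5.17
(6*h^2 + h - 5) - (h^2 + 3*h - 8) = 5*h^2 - 2*h + 3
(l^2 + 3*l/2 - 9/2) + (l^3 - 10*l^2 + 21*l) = l^3 - 9*l^2 + 45*l/2 - 9/2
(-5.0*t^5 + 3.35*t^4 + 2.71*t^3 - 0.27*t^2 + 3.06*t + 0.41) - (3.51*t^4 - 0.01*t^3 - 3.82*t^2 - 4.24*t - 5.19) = -5.0*t^5 - 0.16*t^4 + 2.72*t^3 + 3.55*t^2 + 7.3*t + 5.6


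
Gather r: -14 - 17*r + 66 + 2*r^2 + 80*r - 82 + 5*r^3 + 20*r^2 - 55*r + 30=5*r^3 + 22*r^2 + 8*r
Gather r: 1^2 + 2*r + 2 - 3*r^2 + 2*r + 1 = -3*r^2 + 4*r + 4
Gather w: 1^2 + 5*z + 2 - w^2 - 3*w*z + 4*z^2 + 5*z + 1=-w^2 - 3*w*z + 4*z^2 + 10*z + 4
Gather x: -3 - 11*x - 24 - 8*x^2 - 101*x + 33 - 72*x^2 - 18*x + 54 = -80*x^2 - 130*x + 60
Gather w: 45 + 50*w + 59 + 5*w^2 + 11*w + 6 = 5*w^2 + 61*w + 110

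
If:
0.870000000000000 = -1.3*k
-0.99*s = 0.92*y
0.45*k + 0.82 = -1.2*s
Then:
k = -0.67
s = -0.43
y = 0.47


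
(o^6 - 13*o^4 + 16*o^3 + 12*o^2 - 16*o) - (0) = o^6 - 13*o^4 + 16*o^3 + 12*o^2 - 16*o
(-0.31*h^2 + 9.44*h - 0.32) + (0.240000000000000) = -0.31*h^2 + 9.44*h - 0.08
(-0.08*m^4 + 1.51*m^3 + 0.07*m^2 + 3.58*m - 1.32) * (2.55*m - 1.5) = -0.204*m^5 + 3.9705*m^4 - 2.0865*m^3 + 9.024*m^2 - 8.736*m + 1.98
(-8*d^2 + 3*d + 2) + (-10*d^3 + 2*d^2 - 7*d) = -10*d^3 - 6*d^2 - 4*d + 2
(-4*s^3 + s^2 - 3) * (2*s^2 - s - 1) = -8*s^5 + 6*s^4 + 3*s^3 - 7*s^2 + 3*s + 3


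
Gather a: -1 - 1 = -2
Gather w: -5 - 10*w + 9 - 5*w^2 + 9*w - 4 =-5*w^2 - w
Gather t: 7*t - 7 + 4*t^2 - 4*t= 4*t^2 + 3*t - 7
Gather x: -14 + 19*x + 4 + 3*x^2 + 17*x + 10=3*x^2 + 36*x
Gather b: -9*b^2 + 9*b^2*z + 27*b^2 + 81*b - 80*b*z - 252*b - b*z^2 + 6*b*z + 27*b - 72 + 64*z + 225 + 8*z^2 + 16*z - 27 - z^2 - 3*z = b^2*(9*z + 18) + b*(-z^2 - 74*z - 144) + 7*z^2 + 77*z + 126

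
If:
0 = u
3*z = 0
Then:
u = 0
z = 0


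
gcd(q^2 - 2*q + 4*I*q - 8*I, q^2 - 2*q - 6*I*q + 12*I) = q - 2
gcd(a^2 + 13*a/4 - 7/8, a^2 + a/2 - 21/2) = a + 7/2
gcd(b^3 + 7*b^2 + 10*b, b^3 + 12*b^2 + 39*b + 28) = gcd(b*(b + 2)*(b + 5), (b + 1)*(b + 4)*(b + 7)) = 1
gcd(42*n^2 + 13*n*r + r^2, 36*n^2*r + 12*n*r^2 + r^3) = 6*n + r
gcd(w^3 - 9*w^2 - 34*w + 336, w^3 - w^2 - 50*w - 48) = w^2 - 2*w - 48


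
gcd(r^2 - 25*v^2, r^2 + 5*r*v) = r + 5*v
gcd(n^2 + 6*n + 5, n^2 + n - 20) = n + 5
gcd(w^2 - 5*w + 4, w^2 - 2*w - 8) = w - 4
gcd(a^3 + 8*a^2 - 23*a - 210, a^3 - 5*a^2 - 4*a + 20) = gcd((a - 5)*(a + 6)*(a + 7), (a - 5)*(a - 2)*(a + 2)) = a - 5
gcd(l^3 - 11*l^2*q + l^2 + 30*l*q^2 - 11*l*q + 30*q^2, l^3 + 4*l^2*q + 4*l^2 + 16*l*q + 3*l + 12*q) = l + 1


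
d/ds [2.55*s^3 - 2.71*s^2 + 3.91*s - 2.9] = 7.65*s^2 - 5.42*s + 3.91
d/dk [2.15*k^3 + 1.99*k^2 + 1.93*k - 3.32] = 6.45*k^2 + 3.98*k + 1.93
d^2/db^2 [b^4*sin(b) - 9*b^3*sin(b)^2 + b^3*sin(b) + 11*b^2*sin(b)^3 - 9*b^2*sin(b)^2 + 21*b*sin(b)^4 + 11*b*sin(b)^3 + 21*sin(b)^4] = -b^4*sin(b) + 36*b^3*sin(b)^2 - b^3*sin(b) + 8*b^3*cos(b) - 18*b^3 - 99*b^2*sin(b)^3 + 36*b^2*sin(b)^2 - 108*b^2*sin(b)*cos(b) + 78*b^2*sin(b) + 6*b^2*cos(b) - 18*b^2 - 336*b*sin(b)^4 - 99*b*sin(b)^3 + 132*b*sin(b)^2*cos(b) + 198*b*sin(b)^2 - 72*b*sin(b)*cos(b) + 72*b*sin(b) - 336*sin(b)^4 + 168*sin(b)^3*cos(b) + 22*sin(b)^3 + 66*sin(b)^2*cos(b) + 234*sin(b)^2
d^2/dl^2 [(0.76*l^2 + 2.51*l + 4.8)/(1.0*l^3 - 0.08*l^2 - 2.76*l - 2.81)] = (1.52*l^6 + 15.06*l^5 + 68.9808*l^4 + 37.306112*l^3 + 4.30843200000001*l^2 + 83.901552*l + 44.03984)/(1.0*l^9 - 0.24*l^8 - 8.2608*l^7 - 7.105712*l^6 + 24.148608*l^5 + 44.651424*l^4 - 1.05896399999999*l^3 - 66.111432*l^2 - 65.379708*l - 22.188041)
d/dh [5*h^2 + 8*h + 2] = 10*h + 8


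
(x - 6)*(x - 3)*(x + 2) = x^3 - 7*x^2 + 36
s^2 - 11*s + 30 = (s - 6)*(s - 5)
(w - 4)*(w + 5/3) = w^2 - 7*w/3 - 20/3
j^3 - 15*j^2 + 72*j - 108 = (j - 6)^2*(j - 3)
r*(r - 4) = r^2 - 4*r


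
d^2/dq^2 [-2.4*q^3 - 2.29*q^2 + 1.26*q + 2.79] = -14.4*q - 4.58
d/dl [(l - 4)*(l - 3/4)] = 2*l - 19/4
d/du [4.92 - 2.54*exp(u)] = -2.54*exp(u)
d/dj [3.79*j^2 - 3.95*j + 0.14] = 7.58*j - 3.95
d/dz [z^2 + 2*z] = 2*z + 2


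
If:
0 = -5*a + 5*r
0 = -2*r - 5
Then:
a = -5/2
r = -5/2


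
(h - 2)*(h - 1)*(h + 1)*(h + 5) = h^4 + 3*h^3 - 11*h^2 - 3*h + 10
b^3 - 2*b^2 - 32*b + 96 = (b - 4)^2*(b + 6)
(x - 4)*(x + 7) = x^2 + 3*x - 28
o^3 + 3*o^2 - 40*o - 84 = (o - 6)*(o + 2)*(o + 7)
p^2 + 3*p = p*(p + 3)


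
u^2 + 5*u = u*(u + 5)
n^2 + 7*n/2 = n*(n + 7/2)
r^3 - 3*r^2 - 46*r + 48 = (r - 8)*(r - 1)*(r + 6)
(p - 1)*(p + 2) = p^2 + p - 2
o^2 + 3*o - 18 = (o - 3)*(o + 6)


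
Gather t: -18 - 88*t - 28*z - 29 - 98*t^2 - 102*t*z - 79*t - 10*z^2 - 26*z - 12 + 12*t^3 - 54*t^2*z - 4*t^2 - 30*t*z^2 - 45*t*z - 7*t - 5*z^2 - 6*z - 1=12*t^3 + t^2*(-54*z - 102) + t*(-30*z^2 - 147*z - 174) - 15*z^2 - 60*z - 60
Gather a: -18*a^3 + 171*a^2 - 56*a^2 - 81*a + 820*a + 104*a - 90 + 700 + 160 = -18*a^3 + 115*a^2 + 843*a + 770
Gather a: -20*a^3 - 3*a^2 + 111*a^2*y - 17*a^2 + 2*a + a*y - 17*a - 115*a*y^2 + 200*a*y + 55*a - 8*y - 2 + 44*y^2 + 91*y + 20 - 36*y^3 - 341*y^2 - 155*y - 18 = -20*a^3 + a^2*(111*y - 20) + a*(-115*y^2 + 201*y + 40) - 36*y^3 - 297*y^2 - 72*y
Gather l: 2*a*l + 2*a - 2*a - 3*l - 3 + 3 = l*(2*a - 3)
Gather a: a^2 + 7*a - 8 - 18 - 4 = a^2 + 7*a - 30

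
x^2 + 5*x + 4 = (x + 1)*(x + 4)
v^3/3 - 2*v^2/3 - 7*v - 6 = (v/3 + 1/3)*(v - 6)*(v + 3)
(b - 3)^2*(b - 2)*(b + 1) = b^4 - 7*b^3 + 13*b^2 + 3*b - 18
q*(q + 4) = q^2 + 4*q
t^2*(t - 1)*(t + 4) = t^4 + 3*t^3 - 4*t^2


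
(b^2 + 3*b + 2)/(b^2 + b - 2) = (b + 1)/(b - 1)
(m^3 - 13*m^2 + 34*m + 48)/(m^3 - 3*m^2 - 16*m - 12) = (m - 8)/(m + 2)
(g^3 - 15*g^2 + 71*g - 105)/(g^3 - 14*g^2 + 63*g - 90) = (g - 7)/(g - 6)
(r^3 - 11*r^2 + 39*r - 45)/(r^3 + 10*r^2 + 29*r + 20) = (r^3 - 11*r^2 + 39*r - 45)/(r^3 + 10*r^2 + 29*r + 20)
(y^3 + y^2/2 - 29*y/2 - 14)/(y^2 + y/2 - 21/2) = (y^2 - 3*y - 4)/(y - 3)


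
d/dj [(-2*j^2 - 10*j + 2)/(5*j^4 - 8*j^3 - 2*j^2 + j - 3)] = 2*(10*j^5 + 67*j^4 - 100*j^3 + 13*j^2 + 10*j + 14)/(25*j^8 - 80*j^7 + 44*j^6 + 42*j^5 - 42*j^4 + 44*j^3 + 13*j^2 - 6*j + 9)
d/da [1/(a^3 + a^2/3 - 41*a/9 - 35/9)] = 9*(-27*a^2 - 6*a + 41)/(9*a^3 + 3*a^2 - 41*a - 35)^2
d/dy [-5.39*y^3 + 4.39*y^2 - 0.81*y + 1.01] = -16.17*y^2 + 8.78*y - 0.81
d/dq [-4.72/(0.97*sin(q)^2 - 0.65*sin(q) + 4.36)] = (9.1568*sin(q) - 3.068)*cos(q)/(0.97*sin(q)^2 - 0.65*sin(q) + 4.36)^2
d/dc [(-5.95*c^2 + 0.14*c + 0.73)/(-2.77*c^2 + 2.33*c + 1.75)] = (-13.4757*c^2 - 16.7808*c - 1.4559)/(7.6729*c^4 - 12.9082*c^3 - 4.2661*c^2 + 8.155*c + 3.0625)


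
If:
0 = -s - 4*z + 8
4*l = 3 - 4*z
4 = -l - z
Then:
No Solution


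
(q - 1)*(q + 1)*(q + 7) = q^3 + 7*q^2 - q - 7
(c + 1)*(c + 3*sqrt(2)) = c^2 + c + 3*sqrt(2)*c + 3*sqrt(2)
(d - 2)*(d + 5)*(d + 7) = d^3 + 10*d^2 + 11*d - 70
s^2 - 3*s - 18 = (s - 6)*(s + 3)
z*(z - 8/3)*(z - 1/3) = z^3 - 3*z^2 + 8*z/9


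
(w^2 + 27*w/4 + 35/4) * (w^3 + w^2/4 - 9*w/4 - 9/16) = w^5 + 7*w^4 + 131*w^3/16 - 217*w^2/16 - 1503*w/64 - 315/64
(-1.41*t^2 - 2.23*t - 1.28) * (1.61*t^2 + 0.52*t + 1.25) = -2.2701*t^4 - 4.3235*t^3 - 4.9829*t^2 - 3.4531*t - 1.6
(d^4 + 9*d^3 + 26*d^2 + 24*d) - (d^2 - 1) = d^4 + 9*d^3 + 25*d^2 + 24*d + 1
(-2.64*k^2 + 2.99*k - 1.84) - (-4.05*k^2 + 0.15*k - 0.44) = 1.41*k^2 + 2.84*k - 1.4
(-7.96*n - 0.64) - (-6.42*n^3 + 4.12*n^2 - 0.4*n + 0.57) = 6.42*n^3 - 4.12*n^2 - 7.56*n - 1.21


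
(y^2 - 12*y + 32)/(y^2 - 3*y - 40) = (y - 4)/(y + 5)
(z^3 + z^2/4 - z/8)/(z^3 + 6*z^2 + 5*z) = (z^2 + z/4 - 1/8)/(z^2 + 6*z + 5)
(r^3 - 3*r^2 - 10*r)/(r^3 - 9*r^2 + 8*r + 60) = r/(r - 6)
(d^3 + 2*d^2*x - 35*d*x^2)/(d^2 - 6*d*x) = (d^2 + 2*d*x - 35*x^2)/(d - 6*x)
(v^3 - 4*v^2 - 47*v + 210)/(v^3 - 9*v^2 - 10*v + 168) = (v^2 + 2*v - 35)/(v^2 - 3*v - 28)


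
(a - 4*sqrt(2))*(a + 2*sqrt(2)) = a^2 - 2*sqrt(2)*a - 16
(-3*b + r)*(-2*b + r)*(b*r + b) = 6*b^3*r + 6*b^3 - 5*b^2*r^2 - 5*b^2*r + b*r^3 + b*r^2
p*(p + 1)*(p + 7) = p^3 + 8*p^2 + 7*p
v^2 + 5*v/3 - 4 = (v - 4/3)*(v + 3)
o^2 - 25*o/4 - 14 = (o - 8)*(o + 7/4)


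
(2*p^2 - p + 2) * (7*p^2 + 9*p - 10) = 14*p^4 + 11*p^3 - 15*p^2 + 28*p - 20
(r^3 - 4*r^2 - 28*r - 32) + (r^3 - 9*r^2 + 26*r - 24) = 2*r^3 - 13*r^2 - 2*r - 56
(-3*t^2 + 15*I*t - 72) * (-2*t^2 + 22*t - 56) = 6*t^4 - 66*t^3 - 30*I*t^3 + 312*t^2 + 330*I*t^2 - 1584*t - 840*I*t + 4032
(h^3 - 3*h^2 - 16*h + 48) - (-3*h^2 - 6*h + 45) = h^3 - 10*h + 3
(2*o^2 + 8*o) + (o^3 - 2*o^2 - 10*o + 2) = o^3 - 2*o + 2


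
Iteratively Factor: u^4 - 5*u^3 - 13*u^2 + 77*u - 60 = (u - 3)*(u^3 - 2*u^2 - 19*u + 20) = (u - 3)*(u - 1)*(u^2 - u - 20) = (u - 5)*(u - 3)*(u - 1)*(u + 4)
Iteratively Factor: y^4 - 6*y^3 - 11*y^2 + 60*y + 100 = (y - 5)*(y^3 - y^2 - 16*y - 20) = (y - 5)*(y + 2)*(y^2 - 3*y - 10) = (y - 5)^2*(y + 2)*(y + 2)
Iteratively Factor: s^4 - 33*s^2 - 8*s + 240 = (s + 4)*(s^3 - 4*s^2 - 17*s + 60) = (s + 4)^2*(s^2 - 8*s + 15) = (s - 3)*(s + 4)^2*(s - 5)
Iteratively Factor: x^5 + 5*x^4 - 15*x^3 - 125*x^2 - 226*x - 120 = (x + 4)*(x^4 + x^3 - 19*x^2 - 49*x - 30) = (x + 1)*(x + 4)*(x^3 - 19*x - 30) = (x - 5)*(x + 1)*(x + 4)*(x^2 + 5*x + 6) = (x - 5)*(x + 1)*(x + 3)*(x + 4)*(x + 2)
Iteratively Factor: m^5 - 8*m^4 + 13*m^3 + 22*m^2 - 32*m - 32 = (m - 2)*(m^4 - 6*m^3 + m^2 + 24*m + 16) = (m - 2)*(m + 1)*(m^3 - 7*m^2 + 8*m + 16) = (m - 4)*(m - 2)*(m + 1)*(m^2 - 3*m - 4) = (m - 4)^2*(m - 2)*(m + 1)*(m + 1)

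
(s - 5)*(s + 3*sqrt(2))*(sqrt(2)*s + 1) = sqrt(2)*s^3 - 5*sqrt(2)*s^2 + 7*s^2 - 35*s + 3*sqrt(2)*s - 15*sqrt(2)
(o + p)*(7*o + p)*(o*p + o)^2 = 7*o^4*p^2 + 14*o^4*p + 7*o^4 + 8*o^3*p^3 + 16*o^3*p^2 + 8*o^3*p + o^2*p^4 + 2*o^2*p^3 + o^2*p^2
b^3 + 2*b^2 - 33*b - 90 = (b - 6)*(b + 3)*(b + 5)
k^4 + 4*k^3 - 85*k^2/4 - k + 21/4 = (k - 3)*(k - 1/2)*(k + 1/2)*(k + 7)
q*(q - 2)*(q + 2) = q^3 - 4*q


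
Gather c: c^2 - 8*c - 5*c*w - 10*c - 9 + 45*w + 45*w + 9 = c^2 + c*(-5*w - 18) + 90*w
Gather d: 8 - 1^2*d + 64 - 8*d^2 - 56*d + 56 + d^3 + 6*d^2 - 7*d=d^3 - 2*d^2 - 64*d + 128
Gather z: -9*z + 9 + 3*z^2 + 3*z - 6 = 3*z^2 - 6*z + 3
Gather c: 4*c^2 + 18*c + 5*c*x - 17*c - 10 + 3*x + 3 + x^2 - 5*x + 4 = 4*c^2 + c*(5*x + 1) + x^2 - 2*x - 3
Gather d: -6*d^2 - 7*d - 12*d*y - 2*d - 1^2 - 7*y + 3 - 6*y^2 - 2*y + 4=-6*d^2 + d*(-12*y - 9) - 6*y^2 - 9*y + 6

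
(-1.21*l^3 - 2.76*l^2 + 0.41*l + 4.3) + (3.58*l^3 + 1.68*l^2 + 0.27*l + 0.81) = 2.37*l^3 - 1.08*l^2 + 0.68*l + 5.11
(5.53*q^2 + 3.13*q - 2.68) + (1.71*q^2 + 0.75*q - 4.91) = 7.24*q^2 + 3.88*q - 7.59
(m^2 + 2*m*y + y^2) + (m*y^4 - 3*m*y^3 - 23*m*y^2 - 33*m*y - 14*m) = m^2 + m*y^4 - 3*m*y^3 - 23*m*y^2 - 31*m*y - 14*m + y^2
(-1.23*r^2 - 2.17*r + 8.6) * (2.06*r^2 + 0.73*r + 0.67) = -2.5338*r^4 - 5.3681*r^3 + 15.3078*r^2 + 4.8241*r + 5.762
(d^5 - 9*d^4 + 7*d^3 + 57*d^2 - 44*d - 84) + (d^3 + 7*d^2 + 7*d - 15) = d^5 - 9*d^4 + 8*d^3 + 64*d^2 - 37*d - 99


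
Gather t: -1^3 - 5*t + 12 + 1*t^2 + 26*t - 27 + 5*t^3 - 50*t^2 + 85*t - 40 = 5*t^3 - 49*t^2 + 106*t - 56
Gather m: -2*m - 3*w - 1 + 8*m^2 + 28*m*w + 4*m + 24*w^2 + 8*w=8*m^2 + m*(28*w + 2) + 24*w^2 + 5*w - 1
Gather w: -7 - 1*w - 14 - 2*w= -3*w - 21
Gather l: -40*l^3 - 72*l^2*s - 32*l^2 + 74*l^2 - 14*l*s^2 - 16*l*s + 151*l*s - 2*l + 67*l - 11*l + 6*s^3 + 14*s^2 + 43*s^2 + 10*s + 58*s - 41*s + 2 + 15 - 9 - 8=-40*l^3 + l^2*(42 - 72*s) + l*(-14*s^2 + 135*s + 54) + 6*s^3 + 57*s^2 + 27*s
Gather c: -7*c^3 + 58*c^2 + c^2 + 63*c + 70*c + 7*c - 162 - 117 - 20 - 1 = -7*c^3 + 59*c^2 + 140*c - 300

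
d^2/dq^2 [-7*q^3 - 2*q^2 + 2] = -42*q - 4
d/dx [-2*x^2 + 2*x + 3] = 2 - 4*x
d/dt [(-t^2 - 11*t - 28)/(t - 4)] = (-t^2 + 8*t + 72)/(t^2 - 8*t + 16)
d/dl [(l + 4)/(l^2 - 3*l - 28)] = -1/(l^2 - 14*l + 49)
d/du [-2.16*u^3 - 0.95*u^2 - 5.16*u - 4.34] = -6.48*u^2 - 1.9*u - 5.16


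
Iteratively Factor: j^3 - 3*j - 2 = (j - 2)*(j^2 + 2*j + 1) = (j - 2)*(j + 1)*(j + 1)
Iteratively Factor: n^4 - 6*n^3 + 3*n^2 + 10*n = (n - 2)*(n^3 - 4*n^2 - 5*n) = (n - 2)*(n + 1)*(n^2 - 5*n) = (n - 5)*(n - 2)*(n + 1)*(n)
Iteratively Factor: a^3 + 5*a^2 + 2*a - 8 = (a - 1)*(a^2 + 6*a + 8) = (a - 1)*(a + 2)*(a + 4)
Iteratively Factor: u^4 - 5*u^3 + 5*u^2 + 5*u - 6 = (u + 1)*(u^3 - 6*u^2 + 11*u - 6) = (u - 3)*(u + 1)*(u^2 - 3*u + 2) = (u - 3)*(u - 1)*(u + 1)*(u - 2)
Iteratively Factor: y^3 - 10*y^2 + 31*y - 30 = (y - 5)*(y^2 - 5*y + 6) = (y - 5)*(y - 3)*(y - 2)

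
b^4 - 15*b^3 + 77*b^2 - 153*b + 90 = (b - 6)*(b - 5)*(b - 3)*(b - 1)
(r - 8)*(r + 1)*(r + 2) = r^3 - 5*r^2 - 22*r - 16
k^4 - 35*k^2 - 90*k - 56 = (k - 7)*(k + 1)*(k + 2)*(k + 4)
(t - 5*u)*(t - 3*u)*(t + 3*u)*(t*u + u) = t^4*u - 5*t^3*u^2 + t^3*u - 9*t^2*u^3 - 5*t^2*u^2 + 45*t*u^4 - 9*t*u^3 + 45*u^4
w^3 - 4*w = w*(w - 2)*(w + 2)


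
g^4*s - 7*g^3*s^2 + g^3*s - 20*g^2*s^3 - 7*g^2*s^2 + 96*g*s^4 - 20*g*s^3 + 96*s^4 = (g - 8*s)*(g - 3*s)*(g + 4*s)*(g*s + s)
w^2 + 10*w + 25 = (w + 5)^2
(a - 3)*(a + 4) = a^2 + a - 12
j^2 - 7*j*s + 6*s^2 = (j - 6*s)*(j - s)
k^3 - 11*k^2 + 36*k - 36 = (k - 6)*(k - 3)*(k - 2)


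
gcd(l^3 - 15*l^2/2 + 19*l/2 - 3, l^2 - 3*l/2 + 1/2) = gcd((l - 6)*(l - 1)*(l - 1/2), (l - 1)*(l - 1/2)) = l^2 - 3*l/2 + 1/2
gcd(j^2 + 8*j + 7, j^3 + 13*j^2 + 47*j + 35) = j^2 + 8*j + 7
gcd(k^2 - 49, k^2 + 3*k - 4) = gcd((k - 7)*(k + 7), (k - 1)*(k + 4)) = 1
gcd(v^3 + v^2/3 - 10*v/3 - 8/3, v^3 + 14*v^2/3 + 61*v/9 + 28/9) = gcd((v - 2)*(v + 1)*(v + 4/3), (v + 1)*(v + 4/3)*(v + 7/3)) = v^2 + 7*v/3 + 4/3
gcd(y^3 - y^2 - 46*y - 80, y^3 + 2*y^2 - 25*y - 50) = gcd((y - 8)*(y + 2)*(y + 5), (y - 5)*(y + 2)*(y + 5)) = y^2 + 7*y + 10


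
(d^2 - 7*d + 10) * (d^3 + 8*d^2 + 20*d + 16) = d^5 + d^4 - 26*d^3 - 44*d^2 + 88*d + 160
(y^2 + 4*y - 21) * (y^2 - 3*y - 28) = y^4 + y^3 - 61*y^2 - 49*y + 588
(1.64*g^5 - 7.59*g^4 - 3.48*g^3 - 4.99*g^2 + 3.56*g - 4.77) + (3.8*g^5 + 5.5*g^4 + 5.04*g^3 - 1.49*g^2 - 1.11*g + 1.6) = 5.44*g^5 - 2.09*g^4 + 1.56*g^3 - 6.48*g^2 + 2.45*g - 3.17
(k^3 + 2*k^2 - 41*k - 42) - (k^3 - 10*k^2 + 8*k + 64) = 12*k^2 - 49*k - 106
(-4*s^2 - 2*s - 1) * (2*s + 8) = -8*s^3 - 36*s^2 - 18*s - 8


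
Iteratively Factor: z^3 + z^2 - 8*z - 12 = (z - 3)*(z^2 + 4*z + 4) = (z - 3)*(z + 2)*(z + 2)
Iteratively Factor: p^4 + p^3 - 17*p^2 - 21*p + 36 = (p - 4)*(p^3 + 5*p^2 + 3*p - 9) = (p - 4)*(p + 3)*(p^2 + 2*p - 3) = (p - 4)*(p + 3)^2*(p - 1)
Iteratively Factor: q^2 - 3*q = (q)*(q - 3)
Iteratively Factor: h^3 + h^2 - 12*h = (h + 4)*(h^2 - 3*h) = (h - 3)*(h + 4)*(h)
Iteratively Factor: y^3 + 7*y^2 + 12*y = (y + 3)*(y^2 + 4*y) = y*(y + 3)*(y + 4)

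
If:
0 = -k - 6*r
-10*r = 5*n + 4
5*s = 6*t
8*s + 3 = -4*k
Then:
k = -12*t/5 - 3/4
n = -4*t/5 - 21/20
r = 2*t/5 + 1/8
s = 6*t/5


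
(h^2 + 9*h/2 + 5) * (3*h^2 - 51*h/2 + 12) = 3*h^4 - 12*h^3 - 351*h^2/4 - 147*h/2 + 60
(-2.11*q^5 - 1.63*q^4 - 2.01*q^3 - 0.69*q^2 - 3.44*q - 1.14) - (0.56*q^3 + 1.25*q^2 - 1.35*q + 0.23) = -2.11*q^5 - 1.63*q^4 - 2.57*q^3 - 1.94*q^2 - 2.09*q - 1.37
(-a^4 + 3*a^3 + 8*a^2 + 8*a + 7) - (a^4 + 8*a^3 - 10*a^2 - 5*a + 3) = -2*a^4 - 5*a^3 + 18*a^2 + 13*a + 4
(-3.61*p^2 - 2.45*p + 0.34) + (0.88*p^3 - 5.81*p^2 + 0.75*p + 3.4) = 0.88*p^3 - 9.42*p^2 - 1.7*p + 3.74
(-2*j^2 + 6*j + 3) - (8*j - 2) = -2*j^2 - 2*j + 5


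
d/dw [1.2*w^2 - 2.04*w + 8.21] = 2.4*w - 2.04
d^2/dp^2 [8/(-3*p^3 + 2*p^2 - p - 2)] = 16*((9*p - 2)*(3*p^3 - 2*p^2 + p + 2) - (9*p^2 - 4*p + 1)^2)/(3*p^3 - 2*p^2 + p + 2)^3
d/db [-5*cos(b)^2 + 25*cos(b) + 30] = 5*(2*cos(b) - 5)*sin(b)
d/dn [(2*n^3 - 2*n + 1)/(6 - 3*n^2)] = 2*(-n^4 + 5*n^2 + n - 2)/(3*(n^4 - 4*n^2 + 4))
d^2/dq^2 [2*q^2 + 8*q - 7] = 4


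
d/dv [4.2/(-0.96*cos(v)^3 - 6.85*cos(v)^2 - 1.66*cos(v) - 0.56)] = (12.096*sin(v)^2 - 57.54*cos(v) - 19.068)*sin(v)/(0.96*cos(v)^3 + 6.85*cos(v)^2 + 1.66*cos(v) + 0.56)^2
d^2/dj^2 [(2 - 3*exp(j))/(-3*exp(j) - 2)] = (24 - 36*exp(j))*exp(j)/(27*exp(3*j) + 54*exp(2*j) + 36*exp(j) + 8)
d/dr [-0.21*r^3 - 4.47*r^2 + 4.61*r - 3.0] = -0.63*r^2 - 8.94*r + 4.61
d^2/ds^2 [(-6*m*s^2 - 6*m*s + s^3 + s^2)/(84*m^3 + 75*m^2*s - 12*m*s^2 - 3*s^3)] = 2*(-s*(-25*m^2 + 8*m*s + 3*s^2)^2*(6*m*s + 6*m - s^2 - s) - (s*(4*m + 3*s)*(6*m*s + 6*m - s^2 - s) + (-25*m^2 + 8*m*s + 3*s^2)*(12*m*s + 6*m - 3*s^2 - 2*s))*(28*m^3 + 25*m^2*s - 4*m*s^2 - s^3) + (-6*m + 3*s + 1)*(28*m^3 + 25*m^2*s - 4*m*s^2 - s^3)^2)/(3*(28*m^3 + 25*m^2*s - 4*m*s^2 - s^3)^3)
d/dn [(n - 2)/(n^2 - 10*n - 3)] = (n^2 - 10*n - 2*(n - 5)*(n - 2) - 3)/(-n^2 + 10*n + 3)^2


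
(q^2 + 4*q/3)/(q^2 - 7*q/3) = (3*q + 4)/(3*q - 7)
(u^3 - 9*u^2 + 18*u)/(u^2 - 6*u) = u - 3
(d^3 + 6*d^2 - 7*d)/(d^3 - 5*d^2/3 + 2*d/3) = 3*(d + 7)/(3*d - 2)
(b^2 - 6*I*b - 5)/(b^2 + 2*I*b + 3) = (b - 5*I)/(b + 3*I)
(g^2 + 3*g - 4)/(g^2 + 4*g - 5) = (g + 4)/(g + 5)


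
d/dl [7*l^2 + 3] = 14*l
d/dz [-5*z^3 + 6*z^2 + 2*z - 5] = -15*z^2 + 12*z + 2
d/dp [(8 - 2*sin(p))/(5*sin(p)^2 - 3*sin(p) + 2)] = 10*(sin(p)^2 - 8*sin(p) + 2)*cos(p)/(5*sin(p)^2 - 3*sin(p) + 2)^2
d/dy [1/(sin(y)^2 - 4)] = -2*sin(y)*cos(y)/(sin(y)^2 - 4)^2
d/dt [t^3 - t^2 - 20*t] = 3*t^2 - 2*t - 20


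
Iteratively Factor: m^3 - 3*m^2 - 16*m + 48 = (m - 4)*(m^2 + m - 12) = (m - 4)*(m + 4)*(m - 3)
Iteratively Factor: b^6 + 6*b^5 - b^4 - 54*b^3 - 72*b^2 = (b - 3)*(b^5 + 9*b^4 + 26*b^3 + 24*b^2) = b*(b - 3)*(b^4 + 9*b^3 + 26*b^2 + 24*b) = b*(b - 3)*(b + 4)*(b^3 + 5*b^2 + 6*b) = b*(b - 3)*(b + 3)*(b + 4)*(b^2 + 2*b) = b*(b - 3)*(b + 2)*(b + 3)*(b + 4)*(b)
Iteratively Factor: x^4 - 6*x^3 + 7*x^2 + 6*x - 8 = (x - 2)*(x^3 - 4*x^2 - x + 4) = (x - 2)*(x - 1)*(x^2 - 3*x - 4) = (x - 2)*(x - 1)*(x + 1)*(x - 4)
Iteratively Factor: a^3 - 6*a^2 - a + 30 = (a - 3)*(a^2 - 3*a - 10) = (a - 5)*(a - 3)*(a + 2)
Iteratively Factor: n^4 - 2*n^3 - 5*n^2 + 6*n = (n - 1)*(n^3 - n^2 - 6*n) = n*(n - 1)*(n^2 - n - 6) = n*(n - 1)*(n + 2)*(n - 3)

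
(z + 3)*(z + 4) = z^2 + 7*z + 12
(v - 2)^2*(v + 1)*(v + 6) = v^4 + 3*v^3 - 18*v^2 + 4*v + 24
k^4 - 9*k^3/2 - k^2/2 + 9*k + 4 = (k - 4)*(k - 2)*(k + 1/2)*(k + 1)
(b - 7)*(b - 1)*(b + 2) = b^3 - 6*b^2 - 9*b + 14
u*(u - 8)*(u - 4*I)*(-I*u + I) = -I*u^4 - 4*u^3 + 9*I*u^3 + 36*u^2 - 8*I*u^2 - 32*u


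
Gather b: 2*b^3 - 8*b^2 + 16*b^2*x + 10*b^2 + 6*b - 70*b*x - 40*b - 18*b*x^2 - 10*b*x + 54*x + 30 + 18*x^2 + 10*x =2*b^3 + b^2*(16*x + 2) + b*(-18*x^2 - 80*x - 34) + 18*x^2 + 64*x + 30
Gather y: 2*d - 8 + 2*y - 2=2*d + 2*y - 10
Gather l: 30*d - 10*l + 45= 30*d - 10*l + 45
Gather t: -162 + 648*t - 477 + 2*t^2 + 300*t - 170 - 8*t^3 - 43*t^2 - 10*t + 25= -8*t^3 - 41*t^2 + 938*t - 784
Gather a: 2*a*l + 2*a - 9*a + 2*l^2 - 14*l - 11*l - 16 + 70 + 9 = a*(2*l - 7) + 2*l^2 - 25*l + 63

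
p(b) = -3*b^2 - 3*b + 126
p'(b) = -6*b - 3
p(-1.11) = 125.63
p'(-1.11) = 3.66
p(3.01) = 89.79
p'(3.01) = -21.06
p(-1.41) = 124.27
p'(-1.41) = 5.46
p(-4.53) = 78.03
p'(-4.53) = 24.18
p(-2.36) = 116.37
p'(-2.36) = 11.16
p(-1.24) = 125.11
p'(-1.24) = 4.44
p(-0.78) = 126.51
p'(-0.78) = 1.68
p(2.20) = 104.88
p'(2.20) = -16.20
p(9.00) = -144.00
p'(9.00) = -57.00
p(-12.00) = -270.00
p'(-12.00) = 69.00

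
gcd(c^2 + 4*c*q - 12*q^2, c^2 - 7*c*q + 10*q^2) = -c + 2*q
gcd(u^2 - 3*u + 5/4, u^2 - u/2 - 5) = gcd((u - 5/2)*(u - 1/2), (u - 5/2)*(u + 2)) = u - 5/2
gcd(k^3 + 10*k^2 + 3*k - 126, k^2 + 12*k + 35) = k + 7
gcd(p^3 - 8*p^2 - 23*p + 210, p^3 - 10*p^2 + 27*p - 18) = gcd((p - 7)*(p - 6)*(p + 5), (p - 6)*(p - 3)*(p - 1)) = p - 6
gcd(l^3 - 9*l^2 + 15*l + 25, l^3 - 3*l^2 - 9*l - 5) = l^2 - 4*l - 5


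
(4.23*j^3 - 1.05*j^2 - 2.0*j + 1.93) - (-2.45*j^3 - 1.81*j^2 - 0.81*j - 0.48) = 6.68*j^3 + 0.76*j^2 - 1.19*j + 2.41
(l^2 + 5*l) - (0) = l^2 + 5*l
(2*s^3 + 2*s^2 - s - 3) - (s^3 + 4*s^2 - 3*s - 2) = s^3 - 2*s^2 + 2*s - 1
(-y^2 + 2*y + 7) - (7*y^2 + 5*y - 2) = -8*y^2 - 3*y + 9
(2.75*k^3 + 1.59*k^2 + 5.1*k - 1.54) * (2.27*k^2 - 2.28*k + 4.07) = 6.2425*k^5 - 2.6607*k^4 + 19.1443*k^3 - 8.6525*k^2 + 24.2682*k - 6.2678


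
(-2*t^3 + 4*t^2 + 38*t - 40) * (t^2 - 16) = -2*t^5 + 4*t^4 + 70*t^3 - 104*t^2 - 608*t + 640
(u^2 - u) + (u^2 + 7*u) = 2*u^2 + 6*u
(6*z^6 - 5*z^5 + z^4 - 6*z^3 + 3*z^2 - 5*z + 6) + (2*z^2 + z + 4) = 6*z^6 - 5*z^5 + z^4 - 6*z^3 + 5*z^2 - 4*z + 10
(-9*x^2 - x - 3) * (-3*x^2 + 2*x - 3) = 27*x^4 - 15*x^3 + 34*x^2 - 3*x + 9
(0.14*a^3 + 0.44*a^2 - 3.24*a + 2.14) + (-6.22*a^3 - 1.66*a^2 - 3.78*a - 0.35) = -6.08*a^3 - 1.22*a^2 - 7.02*a + 1.79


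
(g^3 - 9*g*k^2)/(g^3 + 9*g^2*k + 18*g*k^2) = (g - 3*k)/(g + 6*k)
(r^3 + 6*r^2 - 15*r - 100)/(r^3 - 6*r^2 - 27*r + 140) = (r + 5)/(r - 7)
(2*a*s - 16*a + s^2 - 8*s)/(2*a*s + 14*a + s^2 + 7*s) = (s - 8)/(s + 7)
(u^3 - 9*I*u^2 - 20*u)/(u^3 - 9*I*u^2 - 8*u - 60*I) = u*(u - 4*I)/(u^2 - 4*I*u + 12)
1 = 1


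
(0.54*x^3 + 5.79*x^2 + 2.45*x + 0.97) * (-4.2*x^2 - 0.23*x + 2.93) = -2.268*x^5 - 24.4422*x^4 - 10.0395*x^3 + 12.3272*x^2 + 6.9554*x + 2.8421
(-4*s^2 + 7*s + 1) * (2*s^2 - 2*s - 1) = -8*s^4 + 22*s^3 - 8*s^2 - 9*s - 1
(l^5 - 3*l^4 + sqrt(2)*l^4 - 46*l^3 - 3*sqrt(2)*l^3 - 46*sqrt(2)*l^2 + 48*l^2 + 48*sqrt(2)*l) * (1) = l^5 - 3*l^4 + sqrt(2)*l^4 - 46*l^3 - 3*sqrt(2)*l^3 - 46*sqrt(2)*l^2 + 48*l^2 + 48*sqrt(2)*l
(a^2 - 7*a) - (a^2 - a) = -6*a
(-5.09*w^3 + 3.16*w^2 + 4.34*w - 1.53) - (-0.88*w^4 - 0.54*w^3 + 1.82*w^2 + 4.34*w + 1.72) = 0.88*w^4 - 4.55*w^3 + 1.34*w^2 - 3.25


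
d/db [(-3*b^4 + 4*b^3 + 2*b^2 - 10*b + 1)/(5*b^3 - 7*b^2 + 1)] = (-15*b^6 + 42*b^5 - 38*b^4 + 88*b^3 - 73*b^2 + 18*b - 10)/(25*b^6 - 70*b^5 + 49*b^4 + 10*b^3 - 14*b^2 + 1)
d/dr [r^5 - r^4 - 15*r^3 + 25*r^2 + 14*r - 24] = 5*r^4 - 4*r^3 - 45*r^2 + 50*r + 14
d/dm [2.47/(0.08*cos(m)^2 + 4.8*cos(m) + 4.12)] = (0.3952*cos(m) + 11.856)*sin(m)/(0.08*cos(m)^2 + 4.8*cos(m) + 4.12)^2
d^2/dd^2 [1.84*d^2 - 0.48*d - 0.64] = 3.68000000000000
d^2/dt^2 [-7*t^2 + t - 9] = -14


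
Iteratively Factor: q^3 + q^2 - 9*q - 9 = (q + 3)*(q^2 - 2*q - 3) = (q + 1)*(q + 3)*(q - 3)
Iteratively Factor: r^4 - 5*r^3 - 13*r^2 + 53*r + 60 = (r - 5)*(r^3 - 13*r - 12) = (r - 5)*(r - 4)*(r^2 + 4*r + 3) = (r - 5)*(r - 4)*(r + 3)*(r + 1)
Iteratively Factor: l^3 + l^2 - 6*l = (l - 2)*(l^2 + 3*l) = (l - 2)*(l + 3)*(l)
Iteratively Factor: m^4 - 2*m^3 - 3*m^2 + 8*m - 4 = (m - 1)*(m^3 - m^2 - 4*m + 4) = (m - 2)*(m - 1)*(m^2 + m - 2) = (m - 2)*(m - 1)*(m + 2)*(m - 1)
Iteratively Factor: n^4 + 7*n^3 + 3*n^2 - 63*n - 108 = (n + 3)*(n^3 + 4*n^2 - 9*n - 36) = (n + 3)*(n + 4)*(n^2 - 9) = (n + 3)^2*(n + 4)*(n - 3)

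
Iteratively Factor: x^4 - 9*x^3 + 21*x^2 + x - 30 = (x - 3)*(x^3 - 6*x^2 + 3*x + 10) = (x - 3)*(x - 2)*(x^2 - 4*x - 5) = (x - 5)*(x - 3)*(x - 2)*(x + 1)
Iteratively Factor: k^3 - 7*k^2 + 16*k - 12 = (k - 2)*(k^2 - 5*k + 6) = (k - 2)^2*(k - 3)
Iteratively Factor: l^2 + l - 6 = (l - 2)*(l + 3)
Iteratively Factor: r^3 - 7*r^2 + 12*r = (r - 3)*(r^2 - 4*r) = r*(r - 3)*(r - 4)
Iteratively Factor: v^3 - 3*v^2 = (v)*(v^2 - 3*v) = v*(v - 3)*(v)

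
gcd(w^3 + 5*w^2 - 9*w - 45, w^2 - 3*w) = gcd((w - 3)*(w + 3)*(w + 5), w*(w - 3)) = w - 3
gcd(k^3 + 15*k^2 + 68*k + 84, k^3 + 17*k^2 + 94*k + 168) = k^2 + 13*k + 42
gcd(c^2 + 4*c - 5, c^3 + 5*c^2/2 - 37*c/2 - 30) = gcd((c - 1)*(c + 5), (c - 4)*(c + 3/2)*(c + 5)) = c + 5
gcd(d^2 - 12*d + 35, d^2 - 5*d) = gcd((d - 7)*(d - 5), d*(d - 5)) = d - 5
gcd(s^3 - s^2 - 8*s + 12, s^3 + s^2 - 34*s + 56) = s - 2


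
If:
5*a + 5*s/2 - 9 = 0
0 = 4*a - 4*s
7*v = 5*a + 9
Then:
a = 6/5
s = 6/5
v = 15/7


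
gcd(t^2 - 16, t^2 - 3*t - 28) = t + 4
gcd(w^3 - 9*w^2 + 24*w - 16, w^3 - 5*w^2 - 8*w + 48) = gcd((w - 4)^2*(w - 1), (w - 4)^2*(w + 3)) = w^2 - 8*w + 16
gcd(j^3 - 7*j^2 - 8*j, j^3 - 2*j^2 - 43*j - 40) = j^2 - 7*j - 8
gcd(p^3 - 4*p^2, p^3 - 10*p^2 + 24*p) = p^2 - 4*p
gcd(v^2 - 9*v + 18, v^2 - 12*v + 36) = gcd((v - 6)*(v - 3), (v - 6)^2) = v - 6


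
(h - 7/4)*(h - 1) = h^2 - 11*h/4 + 7/4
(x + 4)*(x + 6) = x^2 + 10*x + 24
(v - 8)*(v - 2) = v^2 - 10*v + 16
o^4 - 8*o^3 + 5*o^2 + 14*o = o*(o - 7)*(o - 2)*(o + 1)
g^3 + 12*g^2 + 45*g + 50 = (g + 2)*(g + 5)^2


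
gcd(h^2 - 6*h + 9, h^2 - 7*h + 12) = h - 3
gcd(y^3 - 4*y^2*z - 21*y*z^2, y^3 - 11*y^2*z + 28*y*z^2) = y^2 - 7*y*z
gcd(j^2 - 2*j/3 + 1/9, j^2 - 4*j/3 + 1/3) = j - 1/3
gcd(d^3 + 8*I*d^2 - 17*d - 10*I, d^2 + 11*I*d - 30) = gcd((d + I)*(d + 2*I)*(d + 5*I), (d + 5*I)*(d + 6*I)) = d + 5*I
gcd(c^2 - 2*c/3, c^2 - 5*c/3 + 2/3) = c - 2/3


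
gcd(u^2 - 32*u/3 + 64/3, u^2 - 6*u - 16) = u - 8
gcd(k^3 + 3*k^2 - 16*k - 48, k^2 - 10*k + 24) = k - 4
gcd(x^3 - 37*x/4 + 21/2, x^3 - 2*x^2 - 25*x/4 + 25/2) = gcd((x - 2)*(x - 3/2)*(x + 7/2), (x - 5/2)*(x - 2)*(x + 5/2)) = x - 2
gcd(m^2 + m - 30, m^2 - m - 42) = m + 6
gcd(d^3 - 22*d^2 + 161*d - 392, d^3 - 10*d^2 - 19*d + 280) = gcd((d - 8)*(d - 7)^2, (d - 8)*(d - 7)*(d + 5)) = d^2 - 15*d + 56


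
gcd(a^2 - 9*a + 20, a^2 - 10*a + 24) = a - 4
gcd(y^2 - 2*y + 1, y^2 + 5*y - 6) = y - 1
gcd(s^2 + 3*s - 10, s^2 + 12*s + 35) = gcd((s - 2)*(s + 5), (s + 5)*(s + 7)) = s + 5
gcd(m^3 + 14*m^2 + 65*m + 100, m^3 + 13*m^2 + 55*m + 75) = m^2 + 10*m + 25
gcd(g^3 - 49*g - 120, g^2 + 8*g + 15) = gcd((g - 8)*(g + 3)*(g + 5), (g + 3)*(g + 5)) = g^2 + 8*g + 15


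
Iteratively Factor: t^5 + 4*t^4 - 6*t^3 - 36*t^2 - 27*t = (t - 3)*(t^4 + 7*t^3 + 15*t^2 + 9*t) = t*(t - 3)*(t^3 + 7*t^2 + 15*t + 9) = t*(t - 3)*(t + 3)*(t^2 + 4*t + 3) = t*(t - 3)*(t + 1)*(t + 3)*(t + 3)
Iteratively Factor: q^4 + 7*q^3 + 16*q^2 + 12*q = (q + 3)*(q^3 + 4*q^2 + 4*q) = (q + 2)*(q + 3)*(q^2 + 2*q) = q*(q + 2)*(q + 3)*(q + 2)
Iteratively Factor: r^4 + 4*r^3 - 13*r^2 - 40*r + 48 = (r + 4)*(r^3 - 13*r + 12) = (r + 4)^2*(r^2 - 4*r + 3) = (r - 3)*(r + 4)^2*(r - 1)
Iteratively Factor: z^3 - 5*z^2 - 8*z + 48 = (z - 4)*(z^2 - z - 12) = (z - 4)*(z + 3)*(z - 4)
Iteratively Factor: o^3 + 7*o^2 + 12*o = (o + 4)*(o^2 + 3*o) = o*(o + 4)*(o + 3)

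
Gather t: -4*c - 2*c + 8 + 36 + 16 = 60 - 6*c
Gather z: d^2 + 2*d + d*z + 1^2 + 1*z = d^2 + 2*d + z*(d + 1) + 1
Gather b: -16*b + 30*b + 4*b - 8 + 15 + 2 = 18*b + 9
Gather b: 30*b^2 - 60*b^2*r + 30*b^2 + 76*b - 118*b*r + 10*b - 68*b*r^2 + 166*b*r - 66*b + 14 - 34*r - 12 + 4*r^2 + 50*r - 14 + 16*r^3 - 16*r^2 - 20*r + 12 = b^2*(60 - 60*r) + b*(-68*r^2 + 48*r + 20) + 16*r^3 - 12*r^2 - 4*r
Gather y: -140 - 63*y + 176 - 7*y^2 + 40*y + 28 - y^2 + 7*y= -8*y^2 - 16*y + 64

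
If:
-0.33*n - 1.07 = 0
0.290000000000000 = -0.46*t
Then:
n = -3.24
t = -0.63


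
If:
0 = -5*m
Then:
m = 0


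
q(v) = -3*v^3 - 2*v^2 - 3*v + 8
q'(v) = -9*v^2 - 4*v - 3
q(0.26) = 7.03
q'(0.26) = -4.65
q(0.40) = 6.29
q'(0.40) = -6.04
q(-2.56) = 52.90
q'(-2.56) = -51.74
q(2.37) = -50.28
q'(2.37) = -63.03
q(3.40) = -143.23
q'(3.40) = -120.64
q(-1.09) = 12.78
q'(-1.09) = -9.33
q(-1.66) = 21.19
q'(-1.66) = -21.16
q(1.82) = -22.17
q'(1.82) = -40.09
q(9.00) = -2368.00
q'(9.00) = -768.00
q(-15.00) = 9728.00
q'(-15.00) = -1968.00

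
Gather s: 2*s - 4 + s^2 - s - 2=s^2 + s - 6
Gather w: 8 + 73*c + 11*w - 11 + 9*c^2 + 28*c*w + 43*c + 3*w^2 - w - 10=9*c^2 + 116*c + 3*w^2 + w*(28*c + 10) - 13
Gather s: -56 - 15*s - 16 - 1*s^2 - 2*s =-s^2 - 17*s - 72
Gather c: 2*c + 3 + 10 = 2*c + 13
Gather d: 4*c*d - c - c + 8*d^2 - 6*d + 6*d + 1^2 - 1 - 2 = 4*c*d - 2*c + 8*d^2 - 2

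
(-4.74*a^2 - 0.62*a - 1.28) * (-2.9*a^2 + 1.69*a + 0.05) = 13.746*a^4 - 6.2126*a^3 + 2.4272*a^2 - 2.1942*a - 0.064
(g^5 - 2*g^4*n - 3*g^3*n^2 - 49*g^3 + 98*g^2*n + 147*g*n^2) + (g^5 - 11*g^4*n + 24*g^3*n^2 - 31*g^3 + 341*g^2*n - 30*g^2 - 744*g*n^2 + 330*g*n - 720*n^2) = 2*g^5 - 13*g^4*n + 21*g^3*n^2 - 80*g^3 + 439*g^2*n - 30*g^2 - 597*g*n^2 + 330*g*n - 720*n^2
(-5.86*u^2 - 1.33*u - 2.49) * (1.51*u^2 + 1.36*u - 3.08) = -8.8486*u^4 - 9.9779*u^3 + 12.4801*u^2 + 0.71*u + 7.6692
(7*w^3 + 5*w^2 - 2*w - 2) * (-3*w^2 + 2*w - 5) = -21*w^5 - w^4 - 19*w^3 - 23*w^2 + 6*w + 10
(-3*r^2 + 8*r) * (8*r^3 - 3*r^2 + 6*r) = -24*r^5 + 73*r^4 - 42*r^3 + 48*r^2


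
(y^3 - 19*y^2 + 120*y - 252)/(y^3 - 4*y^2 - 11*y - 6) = (y^2 - 13*y + 42)/(y^2 + 2*y + 1)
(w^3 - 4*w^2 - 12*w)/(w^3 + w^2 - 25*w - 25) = w*(w^2 - 4*w - 12)/(w^3 + w^2 - 25*w - 25)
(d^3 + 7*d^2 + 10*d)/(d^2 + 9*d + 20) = d*(d + 2)/(d + 4)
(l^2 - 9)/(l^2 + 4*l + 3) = (l - 3)/(l + 1)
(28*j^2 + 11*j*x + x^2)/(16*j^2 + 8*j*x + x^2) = (7*j + x)/(4*j + x)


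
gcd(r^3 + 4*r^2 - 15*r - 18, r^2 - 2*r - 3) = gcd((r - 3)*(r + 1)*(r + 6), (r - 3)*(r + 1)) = r^2 - 2*r - 3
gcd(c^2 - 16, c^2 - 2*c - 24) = c + 4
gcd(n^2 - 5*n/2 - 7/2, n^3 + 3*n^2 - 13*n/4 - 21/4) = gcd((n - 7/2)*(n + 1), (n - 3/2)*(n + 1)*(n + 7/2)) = n + 1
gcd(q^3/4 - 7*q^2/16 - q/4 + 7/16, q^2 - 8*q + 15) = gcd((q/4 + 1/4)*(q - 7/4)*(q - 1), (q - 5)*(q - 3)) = 1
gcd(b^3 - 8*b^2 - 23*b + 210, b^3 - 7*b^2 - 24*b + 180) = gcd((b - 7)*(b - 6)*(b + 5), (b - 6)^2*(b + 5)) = b^2 - b - 30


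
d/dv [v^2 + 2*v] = 2*v + 2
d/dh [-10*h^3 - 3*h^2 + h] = -30*h^2 - 6*h + 1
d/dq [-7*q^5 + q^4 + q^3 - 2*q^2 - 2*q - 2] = -35*q^4 + 4*q^3 + 3*q^2 - 4*q - 2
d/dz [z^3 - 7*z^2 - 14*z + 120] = 3*z^2 - 14*z - 14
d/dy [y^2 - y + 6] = 2*y - 1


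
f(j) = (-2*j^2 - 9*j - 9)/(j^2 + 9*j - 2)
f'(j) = (-4*j - 9)/(j^2 + 9*j - 2) + (-2*j - 9)*(-2*j^2 - 9*j - 9)/(j^2 + 9*j - 2)^2 = (-9*j^2 + 26*j + 99)/(j^4 + 18*j^3 + 77*j^2 - 36*j + 4)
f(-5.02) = 0.65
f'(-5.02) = -0.53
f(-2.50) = -0.05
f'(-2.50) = -0.07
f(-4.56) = 0.43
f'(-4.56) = -0.42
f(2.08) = -1.73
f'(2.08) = 0.26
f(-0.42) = 0.99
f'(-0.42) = 2.75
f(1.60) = -1.91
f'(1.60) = 0.53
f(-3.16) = 0.03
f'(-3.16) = -0.17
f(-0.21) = 1.87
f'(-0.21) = 6.30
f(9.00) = -1.58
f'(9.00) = -0.02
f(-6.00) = 1.35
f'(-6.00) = -0.95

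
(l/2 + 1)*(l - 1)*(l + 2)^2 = l^4/2 + 5*l^3/2 + 3*l^2 - 2*l - 4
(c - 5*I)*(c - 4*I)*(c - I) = c^3 - 10*I*c^2 - 29*c + 20*I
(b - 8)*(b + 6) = b^2 - 2*b - 48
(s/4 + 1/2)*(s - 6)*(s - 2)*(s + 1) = s^4/4 - 5*s^3/4 - 5*s^2/2 + 5*s + 6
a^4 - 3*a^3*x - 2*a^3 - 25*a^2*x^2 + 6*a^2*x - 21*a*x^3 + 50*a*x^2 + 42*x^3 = (a - 2)*(a - 7*x)*(a + x)*(a + 3*x)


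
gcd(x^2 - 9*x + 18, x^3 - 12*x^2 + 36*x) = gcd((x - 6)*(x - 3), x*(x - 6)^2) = x - 6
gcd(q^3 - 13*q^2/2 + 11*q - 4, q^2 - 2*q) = q - 2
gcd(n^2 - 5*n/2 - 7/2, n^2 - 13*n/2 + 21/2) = n - 7/2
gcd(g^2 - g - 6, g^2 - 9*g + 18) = g - 3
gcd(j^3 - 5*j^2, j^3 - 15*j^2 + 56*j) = j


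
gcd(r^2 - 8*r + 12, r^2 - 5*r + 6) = r - 2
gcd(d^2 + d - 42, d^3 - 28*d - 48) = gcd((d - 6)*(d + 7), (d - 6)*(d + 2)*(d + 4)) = d - 6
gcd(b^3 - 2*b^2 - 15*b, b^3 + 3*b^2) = b^2 + 3*b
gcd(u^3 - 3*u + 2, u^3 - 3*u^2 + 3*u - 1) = u^2 - 2*u + 1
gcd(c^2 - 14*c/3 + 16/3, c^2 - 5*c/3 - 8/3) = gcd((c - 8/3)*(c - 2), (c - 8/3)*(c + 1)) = c - 8/3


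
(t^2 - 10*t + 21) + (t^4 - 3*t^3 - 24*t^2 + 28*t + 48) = t^4 - 3*t^3 - 23*t^2 + 18*t + 69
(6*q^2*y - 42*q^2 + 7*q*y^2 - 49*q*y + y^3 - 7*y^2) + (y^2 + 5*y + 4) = 6*q^2*y - 42*q^2 + 7*q*y^2 - 49*q*y + y^3 - 6*y^2 + 5*y + 4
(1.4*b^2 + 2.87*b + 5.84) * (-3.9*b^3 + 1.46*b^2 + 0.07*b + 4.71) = -5.46*b^5 - 9.149*b^4 - 18.4878*b^3 + 15.3213*b^2 + 13.9265*b + 27.5064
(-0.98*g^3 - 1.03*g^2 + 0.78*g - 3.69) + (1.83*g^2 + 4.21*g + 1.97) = -0.98*g^3 + 0.8*g^2 + 4.99*g - 1.72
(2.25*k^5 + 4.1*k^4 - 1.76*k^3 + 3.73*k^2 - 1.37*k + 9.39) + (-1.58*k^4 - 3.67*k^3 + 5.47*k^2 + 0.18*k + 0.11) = 2.25*k^5 + 2.52*k^4 - 5.43*k^3 + 9.2*k^2 - 1.19*k + 9.5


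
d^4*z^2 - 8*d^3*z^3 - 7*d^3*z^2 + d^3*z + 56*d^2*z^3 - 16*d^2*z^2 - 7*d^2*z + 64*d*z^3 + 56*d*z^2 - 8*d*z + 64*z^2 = (d - 8)*(d - 8*z)*(d*z + 1)*(d*z + z)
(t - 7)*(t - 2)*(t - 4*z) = t^3 - 4*t^2*z - 9*t^2 + 36*t*z + 14*t - 56*z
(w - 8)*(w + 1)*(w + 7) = w^3 - 57*w - 56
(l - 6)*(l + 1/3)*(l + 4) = l^3 - 5*l^2/3 - 74*l/3 - 8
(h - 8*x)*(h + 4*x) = h^2 - 4*h*x - 32*x^2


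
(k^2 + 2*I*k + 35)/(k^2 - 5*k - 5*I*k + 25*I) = (k + 7*I)/(k - 5)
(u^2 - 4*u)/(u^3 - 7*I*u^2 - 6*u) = (4 - u)/(-u^2 + 7*I*u + 6)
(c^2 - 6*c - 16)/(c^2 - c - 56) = (c + 2)/(c + 7)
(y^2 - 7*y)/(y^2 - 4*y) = (y - 7)/(y - 4)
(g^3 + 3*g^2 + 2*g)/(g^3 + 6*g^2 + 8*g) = (g + 1)/(g + 4)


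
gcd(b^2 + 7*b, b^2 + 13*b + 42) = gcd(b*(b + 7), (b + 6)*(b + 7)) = b + 7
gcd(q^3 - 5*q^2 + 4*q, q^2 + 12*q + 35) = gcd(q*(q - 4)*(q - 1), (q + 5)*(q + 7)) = 1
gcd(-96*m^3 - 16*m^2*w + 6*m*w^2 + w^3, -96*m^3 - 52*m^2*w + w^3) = 6*m + w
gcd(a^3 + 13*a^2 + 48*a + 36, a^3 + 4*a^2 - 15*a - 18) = a^2 + 7*a + 6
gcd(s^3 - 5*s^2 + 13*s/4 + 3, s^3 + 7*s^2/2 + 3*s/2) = s + 1/2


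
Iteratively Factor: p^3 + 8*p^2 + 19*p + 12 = (p + 1)*(p^2 + 7*p + 12) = (p + 1)*(p + 3)*(p + 4)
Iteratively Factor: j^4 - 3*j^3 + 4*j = (j - 2)*(j^3 - j^2 - 2*j) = j*(j - 2)*(j^2 - j - 2) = j*(j - 2)*(j + 1)*(j - 2)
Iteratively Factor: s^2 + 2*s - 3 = (s + 3)*(s - 1)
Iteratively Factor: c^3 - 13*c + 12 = (c + 4)*(c^2 - 4*c + 3) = (c - 3)*(c + 4)*(c - 1)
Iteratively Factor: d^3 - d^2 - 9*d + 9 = (d - 1)*(d^2 - 9) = (d - 1)*(d + 3)*(d - 3)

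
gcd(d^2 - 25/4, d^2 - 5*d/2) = d - 5/2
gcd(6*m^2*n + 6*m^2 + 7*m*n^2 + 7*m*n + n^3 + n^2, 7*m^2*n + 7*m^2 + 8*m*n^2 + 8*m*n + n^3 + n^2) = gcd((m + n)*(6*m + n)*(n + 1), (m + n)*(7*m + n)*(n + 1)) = m*n + m + n^2 + n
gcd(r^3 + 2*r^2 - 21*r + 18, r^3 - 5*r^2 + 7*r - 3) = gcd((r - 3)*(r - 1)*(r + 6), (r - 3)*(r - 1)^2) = r^2 - 4*r + 3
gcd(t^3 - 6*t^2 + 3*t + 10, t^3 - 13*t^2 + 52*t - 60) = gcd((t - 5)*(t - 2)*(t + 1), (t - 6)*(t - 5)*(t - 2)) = t^2 - 7*t + 10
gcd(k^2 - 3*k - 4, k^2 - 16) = k - 4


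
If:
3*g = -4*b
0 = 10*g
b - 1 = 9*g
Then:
No Solution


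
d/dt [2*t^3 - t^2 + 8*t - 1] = 6*t^2 - 2*t + 8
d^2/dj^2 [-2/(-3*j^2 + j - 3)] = 4*(-9*j^2 + 3*j + (6*j - 1)^2 - 9)/(3*j^2 - j + 3)^3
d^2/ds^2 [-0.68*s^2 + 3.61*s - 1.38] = -1.36000000000000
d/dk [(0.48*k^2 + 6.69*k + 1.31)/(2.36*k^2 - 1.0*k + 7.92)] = (-16.2684*k^2 + 1.42*k + 54.2948)/(5.5696*k^4 - 4.72*k^3 + 38.3824*k^2 - 15.84*k + 62.7264)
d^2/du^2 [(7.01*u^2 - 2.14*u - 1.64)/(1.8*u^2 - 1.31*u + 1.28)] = (19.19196*u^3 - 128.78784*u^2 + 52.78608*u + 17.721976)/(5.832*u^6 - 12.7332*u^5 + 21.70854*u^4 - 20.357531*u^3 + 15.437184*u^2 - 6.438912*u + 2.097152)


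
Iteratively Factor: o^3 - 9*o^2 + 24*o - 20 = (o - 5)*(o^2 - 4*o + 4) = (o - 5)*(o - 2)*(o - 2)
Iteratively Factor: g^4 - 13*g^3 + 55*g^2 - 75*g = (g - 5)*(g^3 - 8*g^2 + 15*g) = (g - 5)^2*(g^2 - 3*g) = (g - 5)^2*(g - 3)*(g)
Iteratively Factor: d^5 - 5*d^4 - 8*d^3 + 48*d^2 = (d + 3)*(d^4 - 8*d^3 + 16*d^2) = (d - 4)*(d + 3)*(d^3 - 4*d^2) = d*(d - 4)*(d + 3)*(d^2 - 4*d) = d*(d - 4)^2*(d + 3)*(d)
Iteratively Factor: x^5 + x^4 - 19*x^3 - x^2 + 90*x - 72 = (x + 4)*(x^4 - 3*x^3 - 7*x^2 + 27*x - 18) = (x - 2)*(x + 4)*(x^3 - x^2 - 9*x + 9) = (x - 2)*(x - 1)*(x + 4)*(x^2 - 9) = (x - 2)*(x - 1)*(x + 3)*(x + 4)*(x - 3)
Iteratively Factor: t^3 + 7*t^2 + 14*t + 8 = (t + 1)*(t^2 + 6*t + 8) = (t + 1)*(t + 4)*(t + 2)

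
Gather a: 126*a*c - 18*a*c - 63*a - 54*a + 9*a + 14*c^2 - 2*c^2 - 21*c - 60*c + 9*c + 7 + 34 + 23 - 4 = a*(108*c - 108) + 12*c^2 - 72*c + 60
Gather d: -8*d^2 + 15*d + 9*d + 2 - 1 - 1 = -8*d^2 + 24*d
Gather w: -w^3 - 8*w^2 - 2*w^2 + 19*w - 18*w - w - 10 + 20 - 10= -w^3 - 10*w^2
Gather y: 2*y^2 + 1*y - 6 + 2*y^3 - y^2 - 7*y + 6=2*y^3 + y^2 - 6*y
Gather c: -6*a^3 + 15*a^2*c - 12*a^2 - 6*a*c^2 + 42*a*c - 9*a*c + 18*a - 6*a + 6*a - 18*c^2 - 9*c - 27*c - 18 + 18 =-6*a^3 - 12*a^2 + 18*a + c^2*(-6*a - 18) + c*(15*a^2 + 33*a - 36)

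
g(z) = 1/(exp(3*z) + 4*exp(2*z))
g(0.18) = 0.13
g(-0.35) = 0.43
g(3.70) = 0.00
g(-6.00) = 40663.50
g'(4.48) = -0.00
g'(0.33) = -0.22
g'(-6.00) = -81352.18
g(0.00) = 0.20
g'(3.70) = -0.00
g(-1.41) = 3.95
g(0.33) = 0.10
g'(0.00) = -0.44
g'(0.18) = -0.30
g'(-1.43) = -8.47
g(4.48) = 0.00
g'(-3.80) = -996.30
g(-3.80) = 496.77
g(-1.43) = 4.12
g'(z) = (-3*exp(3*z) - 8*exp(2*z))/(exp(3*z) + 4*exp(2*z))^2 = (-3*exp(z) - 8)*exp(-2*z)/(exp(z) + 4)^2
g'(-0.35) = -0.92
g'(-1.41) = -8.13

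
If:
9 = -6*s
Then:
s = -3/2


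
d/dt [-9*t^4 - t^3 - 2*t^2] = t*(-36*t^2 - 3*t - 4)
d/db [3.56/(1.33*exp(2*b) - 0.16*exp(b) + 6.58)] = (0.5696 - 9.4696*exp(b))*exp(b)/(1.33*exp(2*b) - 0.16*exp(b) + 6.58)^2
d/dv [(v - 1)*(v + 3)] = 2*v + 2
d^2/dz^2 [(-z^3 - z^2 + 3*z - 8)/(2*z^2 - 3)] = 6*(2*z^3 - 38*z^2 + 9*z - 19)/(8*z^6 - 36*z^4 + 54*z^2 - 27)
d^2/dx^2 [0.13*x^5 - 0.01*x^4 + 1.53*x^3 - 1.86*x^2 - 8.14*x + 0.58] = 2.6*x^3 - 0.12*x^2 + 9.18*x - 3.72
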